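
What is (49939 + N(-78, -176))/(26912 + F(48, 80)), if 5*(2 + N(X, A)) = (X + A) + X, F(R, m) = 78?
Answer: 249353/134950 ≈ 1.8477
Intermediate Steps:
N(X, A) = -2 + A/5 + 2*X/5 (N(X, A) = -2 + ((X + A) + X)/5 = -2 + ((A + X) + X)/5 = -2 + (A + 2*X)/5 = -2 + (A/5 + 2*X/5) = -2 + A/5 + 2*X/5)
(49939 + N(-78, -176))/(26912 + F(48, 80)) = (49939 + (-2 + (⅕)*(-176) + (⅖)*(-78)))/(26912 + 78) = (49939 + (-2 - 176/5 - 156/5))/26990 = (49939 - 342/5)*(1/26990) = (249353/5)*(1/26990) = 249353/134950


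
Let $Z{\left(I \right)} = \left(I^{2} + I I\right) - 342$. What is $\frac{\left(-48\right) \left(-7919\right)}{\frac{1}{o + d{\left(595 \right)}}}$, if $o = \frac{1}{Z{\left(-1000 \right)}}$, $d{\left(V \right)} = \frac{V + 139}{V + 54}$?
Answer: $\frac{278954621968776}{648889021} \approx 4.299 \cdot 10^{5}$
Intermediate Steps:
$Z{\left(I \right)} = -342 + 2 I^{2}$ ($Z{\left(I \right)} = \left(I^{2} + I^{2}\right) - 342 = 2 I^{2} - 342 = -342 + 2 I^{2}$)
$d{\left(V \right)} = \frac{139 + V}{54 + V}$
$o = \frac{1}{1999658}$ ($o = \frac{1}{-342 + 2 \left(-1000\right)^{2}} = \frac{1}{-342 + 2 \cdot 1000000} = \frac{1}{-342 + 2000000} = \frac{1}{1999658} \approx 5.0009 \cdot 10^{-7}$)
$\frac{\left(-48\right) \left(-7919\right)}{\frac{1}{o + d{\left(595 \right)}}} = \frac{\left(-48\right) \left(-7919\right)}{\frac{1}{\frac{1}{1999658} + \frac{139 + 595}{54 + 595}}} = \frac{380112}{\frac{1}{\frac{1}{1999658} + \frac{1}{649} \cdot 734}} = \frac{380112}{\frac{1}{\frac{1}{1999658} + \frac{734}{649}}} = \frac{380112}{\frac{1}{\frac{1467749621}{1297778042}}} = \frac{380112}{\frac{1297778042}{1467749621}} = 380112 \cdot \frac{1467749621}{1297778042} = \frac{278954621968776}{648889021}$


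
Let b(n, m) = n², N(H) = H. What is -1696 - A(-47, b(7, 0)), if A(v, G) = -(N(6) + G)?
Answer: -1641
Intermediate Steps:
A(v, G) = -6 - G (A(v, G) = -(6 + G) = -6 - G)
-1696 - A(-47, b(7, 0)) = -1696 - (-6 - 1*7²) = -1696 - (-6 - 1*49) = -1696 - (-6 - 49) = -1696 - 1*(-55) = -1696 + 55 = -1641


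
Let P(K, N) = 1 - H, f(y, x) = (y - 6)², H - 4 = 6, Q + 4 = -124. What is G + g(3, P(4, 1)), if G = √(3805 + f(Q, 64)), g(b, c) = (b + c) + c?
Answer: -15 + √21761 ≈ 132.52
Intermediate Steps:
Q = -128 (Q = -4 - 124 = -128)
H = 10 (H = 4 + 6 = 10)
f(y, x) = (-6 + y)²
P(K, N) = -9 (P(K, N) = 1 - 1*10 = 1 - 10 = -9)
g(b, c) = b + 2*c
G = √21761 (G = √(3805 + (-6 - 128)²) = √(3805 + (-134)²) = √(3805 + 17956) = √21761 ≈ 147.52)
G + g(3, P(4, 1)) = √21761 + (3 + 2*(-9)) = √21761 + (3 - 18) = √21761 - 15 = -15 + √21761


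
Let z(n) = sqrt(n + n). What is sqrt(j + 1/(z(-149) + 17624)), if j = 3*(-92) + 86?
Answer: sqrt((-3348559 - 190*I*sqrt(298))/(17624 + I*sqrt(298))) ≈ 0.e-9 - 13.784*I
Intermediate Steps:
z(n) = sqrt(2)*sqrt(n) (z(n) = sqrt(2*n) = sqrt(2)*sqrt(n))
j = -190 (j = -276 + 86 = -190)
sqrt(j + 1/(z(-149) + 17624)) = sqrt(-190 + 1/(sqrt(2)*sqrt(-149) + 17624)) = sqrt(-190 + 1/(sqrt(2)*(I*sqrt(149)) + 17624)) = sqrt(-190 + 1/(I*sqrt(298) + 17624)) = sqrt(-190 + 1/(17624 + I*sqrt(298)))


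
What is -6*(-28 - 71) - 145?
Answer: 449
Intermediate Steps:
-6*(-28 - 71) - 145 = -6*(-99) - 145 = 594 - 145 = 449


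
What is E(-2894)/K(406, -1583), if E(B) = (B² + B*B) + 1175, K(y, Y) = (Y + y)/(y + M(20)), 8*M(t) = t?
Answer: -1244190509/214 ≈ -5.8140e+6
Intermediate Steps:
M(t) = t/8
K(y, Y) = (Y + y)/(5/2 + y) (K(y, Y) = (Y + y)/(y + (⅛)*20) = (Y + y)/(y + 5/2) = (Y + y)/(5/2 + y))
E(B) = 1175 + 2*B² (E(B) = (B² + B²) + 1175 = 2*B² + 1175 = 1175 + 2*B²)
E(-2894)/K(406, -1583) = (1175 + 2*(-2894)²)/((2*(-1583 + 406)/(5 + 2*406))) = (1175 + 2*8375236)/((2*(-1177)/(5 + 812))) = (1175 + 16750472)/((2*(-1177)/817)) = 16751647/((2*(1/817)*(-1177))) = 16751647/(-2354/817) = 16751647*(-817/2354) = -1244190509/214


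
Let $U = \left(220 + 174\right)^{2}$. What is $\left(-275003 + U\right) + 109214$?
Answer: $-10553$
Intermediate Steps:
$U = 155236$ ($U = 394^{2} = 155236$)
$\left(-275003 + U\right) + 109214 = \left(-275003 + 155236\right) + 109214 = -119767 + 109214 = -10553$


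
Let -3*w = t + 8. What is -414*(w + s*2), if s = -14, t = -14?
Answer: 10764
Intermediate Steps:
w = 2 (w = -(-14 + 8)/3 = -⅓*(-6) = 2)
-414*(w + s*2) = -414*(2 - 14*2) = -414*(2 - 28) = -414*(-26) = 10764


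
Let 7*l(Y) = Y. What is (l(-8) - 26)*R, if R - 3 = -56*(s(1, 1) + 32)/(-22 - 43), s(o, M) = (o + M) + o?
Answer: -81890/91 ≈ -899.89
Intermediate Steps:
s(o, M) = M + 2*o (s(o, M) = (M + o) + o = M + 2*o)
l(Y) = Y/7
R = 431/13 (R = 3 - 56*((1 + 2*1) + 32)/(-22 - 43) = 3 - 56/((-65/((1 + 2) + 32))) = 3 - 56/((-65/(3 + 32))) = 3 - 56/((-65/35)) = 3 - 56/((-65*1/35)) = 3 - 56/(-13/7) = 3 - 56*(-7/13) = 3 + 392/13 = 431/13 ≈ 33.154)
(l(-8) - 26)*R = ((⅐)*(-8) - 26)*(431/13) = (-8/7 - 26)*(431/13) = -190/7*431/13 = -81890/91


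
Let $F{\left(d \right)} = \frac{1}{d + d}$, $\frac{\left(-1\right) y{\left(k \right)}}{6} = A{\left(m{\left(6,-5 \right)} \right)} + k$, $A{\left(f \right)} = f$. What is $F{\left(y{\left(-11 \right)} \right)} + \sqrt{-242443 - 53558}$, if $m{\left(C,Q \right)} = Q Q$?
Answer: $- \frac{1}{168} + 3 i \sqrt{32889} \approx -0.0059524 + 544.06 i$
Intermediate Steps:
$m{\left(C,Q \right)} = Q^{2}$
$y{\left(k \right)} = -150 - 6 k$ ($y{\left(k \right)} = - 6 \left(\left(-5\right)^{2} + k\right) = - 6 \left(25 + k\right) = -150 - 6 k$)
$F{\left(d \right)} = \frac{1}{2 d}$
$F{\left(y{\left(-11 \right)} \right)} + \sqrt{-242443 - 53558} = \frac{1}{2 \left(-150 - -66\right)} + \sqrt{-242443 - 53558} = \frac{1}{2 \left(-150 + 66\right)} + \sqrt{-296001} = \frac{1}{2 \left(-84\right)} + 3 i \sqrt{32889} = \frac{1}{2} \left(- \frac{1}{84}\right) + 3 i \sqrt{32889} = - \frac{1}{168} + 3 i \sqrt{32889}$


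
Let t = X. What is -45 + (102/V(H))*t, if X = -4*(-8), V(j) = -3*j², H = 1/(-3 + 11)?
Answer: -69677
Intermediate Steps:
H = ⅛ (H = 1/8 = ⅛ ≈ 0.12500)
X = 32
t = 32
-45 + (102/V(H))*t = -45 + (102/((-3*(⅛)²)))*32 = -45 + (102/((-3*1/64)))*32 = -45 + (102/(-3/64))*32 = -45 + (102*(-64/3))*32 = -45 - 2176*32 = -45 - 69632 = -69677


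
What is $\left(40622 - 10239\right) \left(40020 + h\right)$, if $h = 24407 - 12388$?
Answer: $1581100937$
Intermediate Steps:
$h = 12019$
$\left(40622 - 10239\right) \left(40020 + h\right) = \left(40622 - 10239\right) \left(40020 + 12019\right) = 30383 \cdot 52039 = 1581100937$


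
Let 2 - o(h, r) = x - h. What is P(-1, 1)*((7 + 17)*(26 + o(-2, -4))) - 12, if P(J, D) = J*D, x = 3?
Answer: -564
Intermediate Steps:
P(J, D) = D*J
o(h, r) = -1 + h (o(h, r) = 2 - (3 - h) = 2 + (-3 + h) = -1 + h)
P(-1, 1)*((7 + 17)*(26 + o(-2, -4))) - 12 = (1*(-1))*((7 + 17)*(26 + (-1 - 2))) - 12 = -24*(26 - 3) - 12 = -24*23 - 12 = -1*552 - 12 = -552 - 12 = -564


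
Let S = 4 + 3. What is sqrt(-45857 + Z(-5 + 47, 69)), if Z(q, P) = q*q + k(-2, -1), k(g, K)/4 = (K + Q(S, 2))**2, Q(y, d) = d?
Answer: I*sqrt(44089) ≈ 209.97*I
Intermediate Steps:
S = 7
k(g, K) = 4*(2 + K)**2 (k(g, K) = 4*(K + 2)**2 = 4*(2 + K)**2)
Z(q, P) = 4 + q**2 (Z(q, P) = q*q + 4*(2 - 1)**2 = q**2 + 4*1**2 = q**2 + 4*1 = q**2 + 4 = 4 + q**2)
sqrt(-45857 + Z(-5 + 47, 69)) = sqrt(-45857 + (4 + (-5 + 47)**2)) = sqrt(-45857 + (4 + 42**2)) = sqrt(-45857 + (4 + 1764)) = sqrt(-45857 + 1768) = sqrt(-44089) = I*sqrt(44089)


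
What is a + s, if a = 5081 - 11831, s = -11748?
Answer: -18498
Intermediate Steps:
a = -6750
a + s = -6750 - 11748 = -18498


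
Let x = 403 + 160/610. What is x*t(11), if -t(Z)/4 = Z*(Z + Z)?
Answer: -23811832/61 ≈ -3.9036e+5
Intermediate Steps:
t(Z) = -8*Z² (t(Z) = -4*Z*(Z + Z) = -4*Z*2*Z = -8*Z²)
x = 24599/61 (x = 403 + 160*(1/610) = 403 + 16/61 = 24599/61 ≈ 403.26)
x*t(11) = 24599*(-8*11²)/61 = 24599*(-8*121)/61 = (24599/61)*(-968) = -23811832/61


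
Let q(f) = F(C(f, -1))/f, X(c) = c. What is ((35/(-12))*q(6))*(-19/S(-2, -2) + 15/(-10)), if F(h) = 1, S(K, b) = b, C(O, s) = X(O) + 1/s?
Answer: -35/9 ≈ -3.8889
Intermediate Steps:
C(O, s) = O + 1/s
q(f) = 1/f
((35/(-12))*q(6))*(-19/S(-2, -2) + 15/(-10)) = ((35/(-12))/6)*(-19/(-2) + 15/(-10)) = ((35*(-1/12))*(⅙))*(-19*(-½) + 15*(-⅒)) = (-35/12*⅙)*(19/2 - 3/2) = -35/72*8 = -35/9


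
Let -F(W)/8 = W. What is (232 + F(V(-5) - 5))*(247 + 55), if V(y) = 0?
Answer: 82144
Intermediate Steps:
F(W) = -8*W
(232 + F(V(-5) - 5))*(247 + 55) = (232 - 8*(0 - 5))*(247 + 55) = (232 - 8*(-5))*302 = (232 + 40)*302 = 272*302 = 82144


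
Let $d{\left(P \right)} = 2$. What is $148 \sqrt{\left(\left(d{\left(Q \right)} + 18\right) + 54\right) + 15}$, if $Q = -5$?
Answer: $148 \sqrt{89} \approx 1396.2$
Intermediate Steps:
$148 \sqrt{\left(\left(d{\left(Q \right)} + 18\right) + 54\right) + 15} = 148 \sqrt{\left(\left(2 + 18\right) + 54\right) + 15} = 148 \sqrt{\left(20 + 54\right) + 15} = 148 \sqrt{74 + 15} = 148 \sqrt{89}$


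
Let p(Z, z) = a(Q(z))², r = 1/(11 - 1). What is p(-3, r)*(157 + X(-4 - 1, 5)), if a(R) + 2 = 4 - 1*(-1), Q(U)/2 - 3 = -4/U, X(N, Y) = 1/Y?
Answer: 7074/5 ≈ 1414.8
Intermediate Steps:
Q(U) = 6 - 8/U (Q(U) = 6 + 2*(-4/U) = 6 - 8/U)
a(R) = 3 (a(R) = -2 + (4 - 1*(-1)) = -2 + (4 + 1) = -2 + 5 = 3)
r = ⅒ (r = 1/10 = ⅒ ≈ 0.10000)
p(Z, z) = 9 (p(Z, z) = 3² = 9)
p(-3, r)*(157 + X(-4 - 1, 5)) = 9*(157 + 1/5) = 9*(157 + ⅕) = 9*(786/5) = 7074/5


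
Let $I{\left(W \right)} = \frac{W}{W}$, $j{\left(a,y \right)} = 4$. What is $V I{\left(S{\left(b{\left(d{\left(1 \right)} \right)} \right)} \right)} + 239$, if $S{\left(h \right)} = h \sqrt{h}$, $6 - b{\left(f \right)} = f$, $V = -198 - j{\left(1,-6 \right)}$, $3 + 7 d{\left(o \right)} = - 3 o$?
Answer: $37$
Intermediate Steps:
$d{\left(o \right)} = - \frac{3}{7} - \frac{3 o}{7}$ ($d{\left(o \right)} = - \frac{3}{7} + \frac{\left(-3\right) o}{7} = - \frac{3}{7} - \frac{3 o}{7}$)
$V = -202$ ($V = -198 - 4 = -202$)
$b{\left(f \right)} = 6 - f$
$S{\left(h \right)} = h^{\frac{3}{2}}$
$I{\left(W \right)} = 1$
$V I{\left(S{\left(b{\left(d{\left(1 \right)} \right)} \right)} \right)} + 239 = \left(-202\right) 1 + 239 = -202 + 239 = 37$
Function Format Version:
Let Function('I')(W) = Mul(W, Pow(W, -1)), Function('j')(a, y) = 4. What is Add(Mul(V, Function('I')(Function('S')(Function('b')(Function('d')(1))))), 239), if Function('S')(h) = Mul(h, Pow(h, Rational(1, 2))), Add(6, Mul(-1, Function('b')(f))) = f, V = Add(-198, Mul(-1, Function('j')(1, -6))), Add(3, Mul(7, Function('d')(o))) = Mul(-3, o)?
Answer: 37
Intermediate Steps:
Function('d')(o) = Add(Rational(-3, 7), Mul(Rational(-3, 7), o)) (Function('d')(o) = Add(Rational(-3, 7), Mul(Rational(1, 7), Mul(-3, o))) = Add(Rational(-3, 7), Mul(Rational(-3, 7), o)))
V = -202 (V = Add(-198, Mul(-1, 4)) = Add(-198, -4) = -202)
Function('b')(f) = Add(6, Mul(-1, f))
Function('S')(h) = Pow(h, Rational(3, 2))
Function('I')(W) = 1
Add(Mul(V, Function('I')(Function('S')(Function('b')(Function('d')(1))))), 239) = Add(Mul(-202, 1), 239) = Add(-202, 239) = 37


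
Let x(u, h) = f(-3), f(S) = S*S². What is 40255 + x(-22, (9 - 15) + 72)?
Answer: 40228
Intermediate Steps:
f(S) = S³
x(u, h) = -27 (x(u, h) = (-3)³ = -27)
40255 + x(-22, (9 - 15) + 72) = 40255 - 27 = 40228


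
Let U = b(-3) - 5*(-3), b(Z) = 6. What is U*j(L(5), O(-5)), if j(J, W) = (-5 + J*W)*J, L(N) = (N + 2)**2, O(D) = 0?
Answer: -5145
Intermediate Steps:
U = 21 (U = 6 - 5*(-3) = 6 + 15 = 21)
L(N) = (2 + N)**2
j(J, W) = J*(-5 + J*W)
U*j(L(5), O(-5)) = 21*((2 + 5)**2*(-5 + (2 + 5)**2*0)) = 21*(7**2*(-5 + 7**2*0)) = 21*(49*(-5 + 49*0)) = 21*(49*(-5 + 0)) = 21*(49*(-5)) = 21*(-245) = -5145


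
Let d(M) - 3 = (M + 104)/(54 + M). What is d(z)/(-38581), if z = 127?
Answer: -774/6983161 ≈ -0.00011084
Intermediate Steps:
d(M) = 3 + (104 + M)/(54 + M) (d(M) = 3 + (M + 104)/(54 + M) = 3 + (104 + M)/(54 + M))
d(z)/(-38581) = (2*(133 + 2*127)/(54 + 127))/(-38581) = (2*(133 + 254)/181)*(-1/38581) = (2*(1/181)*387)*(-1/38581) = (774/181)*(-1/38581) = -774/6983161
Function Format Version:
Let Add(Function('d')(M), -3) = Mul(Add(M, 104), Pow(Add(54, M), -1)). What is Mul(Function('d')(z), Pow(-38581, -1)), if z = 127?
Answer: Rational(-774, 6983161) ≈ -0.00011084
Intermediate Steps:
Function('d')(M) = Add(3, Mul(Pow(Add(54, M), -1), Add(104, M))) (Function('d')(M) = Add(3, Mul(Add(M, 104), Pow(Add(54, M), -1))) = Add(3, Mul(Add(104, M), Pow(Add(54, M), -1))) = Add(3, Mul(Pow(Add(54, M), -1), Add(104, M))))
Mul(Function('d')(z), Pow(-38581, -1)) = Mul(Mul(2, Pow(Add(54, 127), -1), Add(133, Mul(2, 127))), Pow(-38581, -1)) = Mul(Mul(2, Pow(181, -1), Add(133, 254)), Rational(-1, 38581)) = Mul(Mul(2, Rational(1, 181), 387), Rational(-1, 38581)) = Mul(Rational(774, 181), Rational(-1, 38581)) = Rational(-774, 6983161)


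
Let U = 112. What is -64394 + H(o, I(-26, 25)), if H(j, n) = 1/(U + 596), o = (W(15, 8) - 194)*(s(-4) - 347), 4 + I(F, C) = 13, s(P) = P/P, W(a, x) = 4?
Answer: -45590951/708 ≈ -64394.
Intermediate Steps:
s(P) = 1
I(F, C) = 9 (I(F, C) = -4 + 13 = 9)
o = 65740 (o = (4 - 194)*(1 - 347) = -190*(-346) = 65740)
H(j, n) = 1/708 (H(j, n) = 1/(112 + 596) = 1/708)
-64394 + H(o, I(-26, 25)) = -64394 + 1/708 = -45590951/708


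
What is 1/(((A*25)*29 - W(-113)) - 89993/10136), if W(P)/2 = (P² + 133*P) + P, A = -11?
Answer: -10136/32819137 ≈ -0.00030884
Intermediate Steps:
W(P) = 2*P² + 268*P (W(P) = 2*((P² + 133*P) + P) = 2*(P² + 134*P) = 2*P² + 268*P)
1/(((A*25)*29 - W(-113)) - 89993/10136) = 1/((-11*25*29 - 2*(-113)*(134 - 113)) - 89993/10136) = 1/((-275*29 - 2*(-113)*21) - 89993*1/10136) = 1/((-7975 - 1*(-4746)) - 89993/10136) = 1/((-7975 + 4746) - 89993/10136) = 1/(-3229 - 89993/10136) = 1/(-32819137/10136) = -10136/32819137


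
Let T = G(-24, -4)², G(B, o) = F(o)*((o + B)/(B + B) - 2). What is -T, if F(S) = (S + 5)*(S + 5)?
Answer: -289/144 ≈ -2.0069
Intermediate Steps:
F(S) = (5 + S)² (F(S) = (5 + S)*(5 + S) = (5 + S)²)
G(B, o) = (5 + o)²*(-2 + (B + o)/(2*B)) (G(B, o) = (5 + o)²*((o + B)/(B + B) - 2) = (5 + o)²*((B + o)/((2*B)) - 2) = (5 + o)²*((B + o)*(1/(2*B)) - 2) = (5 + o)²*((B + o)/(2*B) - 2) = (5 + o)²*(-2 + (B + o)/(2*B)))
T = 289/144 (T = ((½)*(5 - 4)²*(-4 - 3*(-24))/(-24))² = ((½)*(-1/24)*1²*(-4 + 72))² = ((½)*(-1/24)*1*68)² = (-17/12)² = 289/144 ≈ 2.0069)
-T = -1*289/144 = -289/144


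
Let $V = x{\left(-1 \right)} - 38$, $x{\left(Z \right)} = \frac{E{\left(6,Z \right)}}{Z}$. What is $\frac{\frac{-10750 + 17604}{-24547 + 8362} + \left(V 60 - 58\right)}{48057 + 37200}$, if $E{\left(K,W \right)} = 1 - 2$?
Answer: $- \frac{36876284}{1379884545} \approx -0.026724$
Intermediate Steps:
$E{\left(K,W \right)} = -1$
$x{\left(Z \right)} = - \frac{1}{Z}$
$V = -37$ ($V = - \frac{1}{-1} - 38 = \left(-1\right) \left(-1\right) - 38 = 1 - 38 = -37$)
$\frac{\frac{-10750 + 17604}{-24547 + 8362} + \left(V 60 - 58\right)}{48057 + 37200} = \frac{\frac{-10750 + 17604}{-24547 + 8362} - 2278}{48057 + 37200} = \frac{\frac{6854}{-16185} - 2278}{85257} = \left(6854 \left(- \frac{1}{16185}\right) - 2278\right) \frac{1}{85257} = \left(- \frac{6854}{16185} - 2278\right) \frac{1}{85257} = \left(- \frac{36876284}{16185}\right) \frac{1}{85257} = - \frac{36876284}{1379884545}$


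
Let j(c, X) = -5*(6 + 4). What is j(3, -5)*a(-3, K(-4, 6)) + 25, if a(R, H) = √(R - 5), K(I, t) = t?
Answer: 25 - 100*I*√2 ≈ 25.0 - 141.42*I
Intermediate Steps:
j(c, X) = -50 (j(c, X) = -5*10 = -50)
a(R, H) = √(-5 + R)
j(3, -5)*a(-3, K(-4, 6)) + 25 = -50*√(-5 - 3) + 25 = -100*I*√2 + 25 = 25 - 100*I*√2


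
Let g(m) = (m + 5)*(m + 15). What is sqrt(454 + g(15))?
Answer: sqrt(1054) ≈ 32.465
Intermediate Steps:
g(m) = (5 + m)*(15 + m)
sqrt(454 + g(15)) = sqrt(454 + (75 + 15**2 + 20*15)) = sqrt(454 + (75 + 225 + 300)) = sqrt(454 + 600) = sqrt(1054)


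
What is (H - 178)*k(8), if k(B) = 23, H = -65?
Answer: -5589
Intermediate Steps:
(H - 178)*k(8) = (-65 - 178)*23 = -243*23 = -5589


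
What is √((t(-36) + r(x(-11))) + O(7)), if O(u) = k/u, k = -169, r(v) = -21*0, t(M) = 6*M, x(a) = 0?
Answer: 41*I*√7/7 ≈ 15.497*I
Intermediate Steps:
r(v) = 0
O(u) = -169/u
√((t(-36) + r(x(-11))) + O(7)) = √((6*(-36) + 0) - 169/7) = √((-216 + 0) - 169*⅐) = √(-216 - 169/7) = √(-1681/7) = 41*I*√7/7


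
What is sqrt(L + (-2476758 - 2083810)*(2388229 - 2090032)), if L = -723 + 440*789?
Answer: 3*I*sqrt(151105261051) ≈ 1.1662e+6*I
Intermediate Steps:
L = 346437 (L = -723 + 347160 = 346437)
sqrt(L + (-2476758 - 2083810)*(2388229 - 2090032)) = sqrt(346437 + (-2476758 - 2083810)*(2388229 - 2090032)) = sqrt(346437 - 4560568*298197) = sqrt(346437 - 1359947695896) = sqrt(-1359947349459) = 3*I*sqrt(151105261051)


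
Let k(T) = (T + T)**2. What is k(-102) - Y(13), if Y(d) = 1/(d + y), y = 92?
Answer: 4369679/105 ≈ 41616.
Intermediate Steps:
k(T) = 4*T**2 (k(T) = (2*T)**2 = 4*T**2)
Y(d) = 1/(92 + d) (Y(d) = 1/(d + 92) = 1/(92 + d))
k(-102) - Y(13) = 4*(-102)**2 - 1/(92 + 13) = 4*10404 - 1/105 = 41616 - 1*1/105 = 41616 - 1/105 = 4369679/105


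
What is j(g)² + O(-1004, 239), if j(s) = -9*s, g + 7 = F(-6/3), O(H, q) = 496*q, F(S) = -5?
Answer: 130208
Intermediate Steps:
g = -12 (g = -7 - 5 = -12)
j(g)² + O(-1004, 239) = (-9*(-12))² + 496*239 = 108² + 118544 = 11664 + 118544 = 130208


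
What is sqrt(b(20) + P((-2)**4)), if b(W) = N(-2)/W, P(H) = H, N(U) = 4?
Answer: 9*sqrt(5)/5 ≈ 4.0249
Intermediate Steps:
b(W) = 4/W
sqrt(b(20) + P((-2)**4)) = sqrt(4/20 + (-2)**4) = sqrt(4*(1/20) + 16) = sqrt(1/5 + 16) = sqrt(81/5) = 9*sqrt(5)/5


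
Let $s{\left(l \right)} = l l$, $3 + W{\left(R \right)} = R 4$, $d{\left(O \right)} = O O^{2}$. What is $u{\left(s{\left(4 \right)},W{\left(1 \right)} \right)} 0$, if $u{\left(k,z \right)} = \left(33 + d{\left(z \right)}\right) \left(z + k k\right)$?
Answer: $0$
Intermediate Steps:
$d{\left(O \right)} = O^{3}$
$W{\left(R \right)} = -3 + 4 R$ ($W{\left(R \right)} = -3 + R 4 = -3 + 4 R$)
$s{\left(l \right)} = l^{2}$
$u{\left(k,z \right)} = \left(33 + z^{3}\right) \left(z + k^{2}\right)$ ($u{\left(k,z \right)} = \left(33 + z^{3}\right) \left(z + k k\right) = \left(33 + z^{3}\right) \left(z + k^{2}\right)$)
$u{\left(s{\left(4 \right)},W{\left(1 \right)} \right)} 0 = \left(\left(-3 + 4 \cdot 1\right)^{4} + 33 \left(-3 + 4 \cdot 1\right) + 33 \left(4^{2}\right)^{2} + \left(4^{2}\right)^{2} \left(-3 + 4 \cdot 1\right)^{3}\right) 0 = \left(\left(-3 + 4\right)^{4} + 33 \left(-3 + 4\right) + 33 \cdot 16^{2} + 16^{2} \left(-3 + 4\right)^{3}\right) 0 = \left(1^{4} + 33 \cdot 1 + 33 \cdot 256 + 256 \cdot 1^{3}\right) 0 = \left(1 + 33 + 8448 + 256 \cdot 1\right) 0 = \left(1 + 33 + 8448 + 256\right) 0 = 8738 \cdot 0 = 0$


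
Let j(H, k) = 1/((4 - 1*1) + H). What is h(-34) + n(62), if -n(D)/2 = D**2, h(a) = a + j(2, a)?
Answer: -38609/5 ≈ -7721.8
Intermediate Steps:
j(H, k) = 1/(3 + H) (j(H, k) = 1/((4 - 1) + H) = 1/(3 + H))
h(a) = 1/5 + a (h(a) = a + 1/(3 + 2) = a + 1/5 = 1/5 + a)
n(D) = -2*D**2
h(-34) + n(62) = (1/5 - 34) - 2*62**2 = -169/5 - 2*3844 = -169/5 - 7688 = -38609/5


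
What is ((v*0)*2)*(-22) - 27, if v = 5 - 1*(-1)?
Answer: -27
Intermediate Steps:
v = 6 (v = 5 + 1 = 6)
((v*0)*2)*(-22) - 27 = ((6*0)*2)*(-22) - 27 = (0*2)*(-22) - 27 = 0*(-22) - 27 = 0 - 27 = -27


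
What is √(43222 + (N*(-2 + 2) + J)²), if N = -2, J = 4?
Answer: √43238 ≈ 207.94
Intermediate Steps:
√(43222 + (N*(-2 + 2) + J)²) = √(43222 + (-2*(-2 + 2) + 4)²) = √(43222 + (-2*0 + 4)²) = √(43222 + (0 + 4)²) = √(43222 + 4²) = √(43222 + 16) = √43238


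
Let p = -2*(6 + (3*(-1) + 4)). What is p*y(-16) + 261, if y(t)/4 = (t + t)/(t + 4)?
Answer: 335/3 ≈ 111.67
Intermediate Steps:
y(t) = 8*t/(4 + t) (y(t) = 4*((t + t)/(t + 4)) = 4*((2*t)/(4 + t)) = 4*(2*t/(4 + t)) = 8*t/(4 + t))
p = -14 (p = -2*(6 + (-3 + 4)) = -2*(6 + 1) = -2*7 = -14)
p*y(-16) + 261 = -112*(-16)/(4 - 16) + 261 = -112*(-16)/(-12) + 261 = -112*(-16)*(-1)/12 + 261 = -14*32/3 + 261 = -448/3 + 261 = 335/3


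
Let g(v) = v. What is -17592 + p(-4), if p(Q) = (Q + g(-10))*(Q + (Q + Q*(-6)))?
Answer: -17816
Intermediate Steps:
p(Q) = -4*Q*(-10 + Q) (p(Q) = (Q - 10)*(Q + (Q + Q*(-6))) = (-10 + Q)*(Q + (Q - 6*Q)) = (-10 + Q)*(Q - 5*Q) = (-10 + Q)*(-4*Q) = -4*Q*(-10 + Q))
-17592 + p(-4) = -17592 + 4*(-4)*(10 - 1*(-4)) = -17592 + 4*(-4)*(10 + 4) = -17592 + 4*(-4)*14 = -17592 - 224 = -17816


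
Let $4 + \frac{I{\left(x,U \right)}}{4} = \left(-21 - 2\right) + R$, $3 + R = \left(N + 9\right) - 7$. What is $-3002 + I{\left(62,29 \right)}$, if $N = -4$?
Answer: $-3130$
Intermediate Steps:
$R = -5$ ($R = -3 + \left(\left(-4 + 9\right) - 7\right) = -3 + \left(5 - 7\right) = -3 - 2 = -5$)
$I{\left(x,U \right)} = -128$ ($I{\left(x,U \right)} = -16 + 4 \left(\left(-21 - 2\right) - 5\right) = -16 + 4 \left(-23 - 5\right) = -16 + 4 \left(-28\right) = -16 - 112 = -128$)
$-3002 + I{\left(62,29 \right)} = -3002 - 128 = -3130$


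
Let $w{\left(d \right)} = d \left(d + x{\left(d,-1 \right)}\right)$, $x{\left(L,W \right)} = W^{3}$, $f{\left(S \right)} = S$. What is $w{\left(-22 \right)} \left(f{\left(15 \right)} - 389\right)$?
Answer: $-189244$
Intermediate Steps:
$w{\left(d \right)} = d \left(-1 + d\right)$ ($w{\left(d \right)} = d \left(d + \left(-1\right)^{3}\right) = d \left(d - 1\right) = d \left(-1 + d\right)$)
$w{\left(-22 \right)} \left(f{\left(15 \right)} - 389\right) = - 22 \left(-1 - 22\right) \left(15 - 389\right) = \left(-22\right) \left(-23\right) \left(-374\right) = 506 \left(-374\right) = -189244$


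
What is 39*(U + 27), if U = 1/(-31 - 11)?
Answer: 14729/14 ≈ 1052.1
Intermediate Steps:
U = -1/42 (U = 1/(-42) = -1/42 ≈ -0.023810)
39*(U + 27) = 39*(-1/42 + 27) = 39*(1133/42) = 14729/14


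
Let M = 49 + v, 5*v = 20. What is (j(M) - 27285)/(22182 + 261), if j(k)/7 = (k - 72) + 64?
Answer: -8990/7481 ≈ -1.2017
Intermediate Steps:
v = 4 (v = (1/5)*20 = 4)
M = 53 (M = 49 + 4 = 53)
j(k) = -56 + 7*k (j(k) = 7*((k - 72) + 64) = 7*((-72 + k) + 64) = 7*(-8 + k) = -56 + 7*k)
(j(M) - 27285)/(22182 + 261) = ((-56 + 7*53) - 27285)/(22182 + 261) = ((-56 + 371) - 27285)/22443 = (315 - 27285)*(1/22443) = -26970*1/22443 = -8990/7481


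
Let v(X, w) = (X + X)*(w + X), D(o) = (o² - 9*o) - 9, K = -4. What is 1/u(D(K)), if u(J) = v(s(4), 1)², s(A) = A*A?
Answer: 1/295936 ≈ 3.3791e-6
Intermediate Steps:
D(o) = -9 + o² - 9*o
s(A) = A²
v(X, w) = 2*X*(X + w) (v(X, w) = (2*X)*(X + w) = 2*X*(X + w))
u(J) = 295936 (u(J) = (2*4²*(4² + 1))² = (2*16*(16 + 1))² = (2*16*17)² = 544² = 295936)
1/u(D(K)) = 1/295936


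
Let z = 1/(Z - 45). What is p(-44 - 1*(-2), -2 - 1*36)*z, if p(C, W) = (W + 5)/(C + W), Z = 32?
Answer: -33/1040 ≈ -0.031731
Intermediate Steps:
z = -1/13 (z = 1/(32 - 45) = 1/(-13) = -1/13 ≈ -0.076923)
p(C, W) = (5 + W)/(C + W)
p(-44 - 1*(-2), -2 - 1*36)*z = ((5 + (-2 - 1*36))/((-44 - 1*(-2)) + (-2 - 1*36)))*(-1/13) = ((5 + (-2 - 36))/((-44 + 2) + (-2 - 36)))*(-1/13) = ((5 - 38)/(-42 - 38))*(-1/13) = (-33/(-80))*(-1/13) = -1/80*(-33)*(-1/13) = (33/80)*(-1/13) = -33/1040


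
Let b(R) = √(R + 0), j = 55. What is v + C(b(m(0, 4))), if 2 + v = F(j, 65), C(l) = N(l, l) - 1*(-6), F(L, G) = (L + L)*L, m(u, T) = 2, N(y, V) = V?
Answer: 6054 + √2 ≈ 6055.4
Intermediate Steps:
b(R) = √R
F(L, G) = 2*L² (F(L, G) = (2*L)*L = 2*L²)
C(l) = 6 + l (C(l) = l - 1*(-6) = l + 6 = 6 + l)
v = 6048 (v = -2 + 2*55² = -2 + 2*3025 = -2 + 6050 = 6048)
v + C(b(m(0, 4))) = 6048 + (6 + √2) = 6054 + √2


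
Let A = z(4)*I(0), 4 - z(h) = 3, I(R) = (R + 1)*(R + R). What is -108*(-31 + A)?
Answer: 3348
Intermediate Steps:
I(R) = 2*R*(1 + R) (I(R) = (1 + R)*(2*R) = 2*R*(1 + R))
z(h) = 1 (z(h) = 4 - 1*3 = 4 - 3 = 1)
A = 0 (A = 1*(2*0*(1 + 0)) = 1*(2*0*1) = 1*0 = 0)
-108*(-31 + A) = -108*(-31 + 0) = -108*(-31) = 3348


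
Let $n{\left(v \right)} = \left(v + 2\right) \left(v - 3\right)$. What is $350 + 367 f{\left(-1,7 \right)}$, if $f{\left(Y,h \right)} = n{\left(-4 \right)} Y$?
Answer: $-4788$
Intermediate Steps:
$n{\left(v \right)} = \left(-3 + v\right) \left(2 + v\right)$ ($n{\left(v \right)} = \left(2 + v\right) \left(-3 + v\right) = \left(-3 + v\right) \left(2 + v\right)$)
$f{\left(Y,h \right)} = 14 Y$ ($f{\left(Y,h \right)} = \left(-6 + \left(-4\right)^{2} - -4\right) Y = \left(-6 + 16 + 4\right) Y = 14 Y$)
$350 + 367 f{\left(-1,7 \right)} = 350 + 367 \cdot 14 \left(-1\right) = 350 + 367 \left(-14\right) = 350 - 5138 = -4788$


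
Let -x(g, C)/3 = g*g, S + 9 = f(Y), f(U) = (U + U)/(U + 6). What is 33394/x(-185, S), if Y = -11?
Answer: -33394/102675 ≈ -0.32524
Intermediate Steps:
f(U) = 2*U/(6 + U) (f(U) = (2*U)/(6 + U) = 2*U/(6 + U))
S = -23/5 (S = -9 + 2*(-11)/(6 - 11) = -9 + 2*(-11)/(-5) = -9 + 2*(-11)*(-⅕) = -9 + 22/5 = -23/5 ≈ -4.6000)
x(g, C) = -3*g² (x(g, C) = -3*g*g = -3*g²)
33394/x(-185, S) = 33394/((-3*(-185)²)) = 33394/((-3*34225)) = 33394/(-102675) = 33394*(-1/102675) = -33394/102675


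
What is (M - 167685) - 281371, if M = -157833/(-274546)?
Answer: -123286370743/274546 ≈ -4.4906e+5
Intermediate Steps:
M = 157833/274546 (M = -157833*(-1/274546) = 157833/274546 ≈ 0.57489)
(M - 167685) - 281371 = (157833/274546 - 167685) - 281371 = -46037088177/274546 - 281371 = -123286370743/274546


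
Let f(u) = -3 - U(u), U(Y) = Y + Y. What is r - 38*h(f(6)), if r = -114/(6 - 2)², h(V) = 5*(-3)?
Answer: 4503/8 ≈ 562.88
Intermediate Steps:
U(Y) = 2*Y
f(u) = -3 - 2*u
h(V) = -15
r = -57/8 (r = -114/(4²) = -114/16 = -114*1/16 = -57/8 ≈ -7.1250)
r - 38*h(f(6)) = -57/8 - 38*(-15) = -57/8 + 570 = 4503/8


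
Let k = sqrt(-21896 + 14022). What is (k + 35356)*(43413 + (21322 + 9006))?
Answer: 2607186796 + 73741*I*sqrt(7874) ≈ 2.6072e+9 + 6.5434e+6*I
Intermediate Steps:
k = I*sqrt(7874) (k = sqrt(-7874) = I*sqrt(7874) ≈ 88.736*I)
(k + 35356)*(43413 + (21322 + 9006)) = (I*sqrt(7874) + 35356)*(43413 + (21322 + 9006)) = (35356 + I*sqrt(7874))*(43413 + 30328) = (35356 + I*sqrt(7874))*73741 = 2607186796 + 73741*I*sqrt(7874)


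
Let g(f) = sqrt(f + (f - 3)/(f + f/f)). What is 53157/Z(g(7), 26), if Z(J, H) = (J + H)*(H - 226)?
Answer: -691041/66850 + 53157*sqrt(30)/267400 ≈ -9.2484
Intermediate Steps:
g(f) = sqrt(f + (-3 + f)/(1 + f)) (g(f) = sqrt(f + (-3 + f)/(f + 1)) = sqrt(f + (-3 + f)/(1 + f)))
Z(J, H) = (-226 + H)*(H + J) (Z(J, H) = (H + J)*(-226 + H) = (-226 + H)*(H + J))
53157/Z(g(7), 26) = 53157/(26**2 - 226*26 - 226*sqrt(-3 + 7 + 7*(1 + 7))/sqrt(1 + 7) + 26*sqrt((-3 + 7 + 7*(1 + 7))/(1 + 7))) = 53157/(676 - 5876 - 226*sqrt(2)*sqrt(-3 + 7 + 7*8)/4 + 26*sqrt((-3 + 7 + 7*8)/8)) = 53157/(676 - 5876 - 226*sqrt(2)*sqrt(-3 + 7 + 56)/4 + 26*sqrt((-3 + 7 + 56)/8)) = 53157/(676 - 5876 - 226*sqrt(30)/2 + 26*sqrt((1/8)*60)) = 53157/(676 - 5876 - 113*sqrt(30) + 26*sqrt(15/2)) = 53157/(676 - 5876 - 113*sqrt(30) + 26*(sqrt(30)/2)) = 53157/(676 - 5876 - 113*sqrt(30) + 13*sqrt(30)) = 53157/(-5200 - 100*sqrt(30))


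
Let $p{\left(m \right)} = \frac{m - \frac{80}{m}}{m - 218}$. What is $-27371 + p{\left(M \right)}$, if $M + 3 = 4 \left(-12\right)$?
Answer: $- \frac{375500228}{13719} \approx -27371.0$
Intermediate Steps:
$M = -51$ ($M = -3 + 4 \left(-12\right) = -3 - 48 = -51$)
$p{\left(m \right)} = \frac{m - \frac{80}{m}}{-218 + m}$
$-27371 + p{\left(M \right)} = -27371 + \frac{-80 + \left(-51\right)^{2}}{\left(-51\right) \left(-218 - 51\right)} = -27371 - \frac{-80 + 2601}{51 \left(-269\right)} = -27371 - \left(- \frac{1}{13719}\right) 2521 = -27371 + \frac{2521}{13719} = - \frac{375500228}{13719}$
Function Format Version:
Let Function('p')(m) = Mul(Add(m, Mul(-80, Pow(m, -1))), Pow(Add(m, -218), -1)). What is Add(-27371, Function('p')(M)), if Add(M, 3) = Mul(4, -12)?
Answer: Rational(-375500228, 13719) ≈ -27371.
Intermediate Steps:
M = -51 (M = Add(-3, Mul(4, -12)) = Add(-3, -48) = -51)
Function('p')(m) = Mul(Pow(Add(-218, m), -1), Add(m, Mul(-80, Pow(m, -1)))) (Function('p')(m) = Mul(Add(m, Mul(-80, Pow(m, -1))), Pow(Add(-218, m), -1)) = Mul(Pow(Add(-218, m), -1), Add(m, Mul(-80, Pow(m, -1)))))
Add(-27371, Function('p')(M)) = Add(-27371, Mul(Pow(-51, -1), Pow(Add(-218, -51), -1), Add(-80, Pow(-51, 2)))) = Add(-27371, Mul(Rational(-1, 51), Pow(-269, -1), Add(-80, 2601))) = Add(-27371, Mul(Rational(-1, 51), Rational(-1, 269), 2521)) = Add(-27371, Rational(2521, 13719)) = Rational(-375500228, 13719)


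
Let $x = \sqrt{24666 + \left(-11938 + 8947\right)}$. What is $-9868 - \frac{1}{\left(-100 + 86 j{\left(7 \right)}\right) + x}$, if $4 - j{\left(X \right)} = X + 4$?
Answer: $- \frac{1549700090}{157043} + \frac{85 \sqrt{3}}{471129} \approx -9868.0$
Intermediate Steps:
$j{\left(X \right)} = - X$ ($j{\left(X \right)} = 4 - \left(X + 4\right) = 4 - \left(4 + X\right) = - X$)
$x = 85 \sqrt{3}$ ($x = \sqrt{24666 - 2991} = \sqrt{21675} = 85 \sqrt{3} \approx 147.22$)
$-9868 - \frac{1}{\left(-100 + 86 j{\left(7 \right)}\right) + x} = -9868 - \frac{1}{\left(-100 + 86 \left(\left(-1\right) 7\right)\right) + 85 \sqrt{3}} = -9868 - \frac{1}{\left(-100 + 86 \left(-7\right)\right) + 85 \sqrt{3}} = -9868 - \frac{1}{\left(-100 - 602\right) + 85 \sqrt{3}} = -9868 - \frac{1}{-702 + 85 \sqrt{3}}$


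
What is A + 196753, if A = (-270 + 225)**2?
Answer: 198778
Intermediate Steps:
A = 2025 (A = (-45)**2 = 2025)
A + 196753 = 2025 + 196753 = 198778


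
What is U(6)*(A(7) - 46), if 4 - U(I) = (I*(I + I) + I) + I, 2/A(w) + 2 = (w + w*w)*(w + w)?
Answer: 1438800/391 ≈ 3679.8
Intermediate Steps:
A(w) = 2/(-2 + 2*w*(w + w**2)) (A(w) = 2/(-2 + (w + w*w)*(w + w)) = 2/(-2 + (w + w**2)*(2*w)) = 2/(-2 + 2*w*(w + w**2)))
U(I) = 4 - 2*I - 2*I**2 (U(I) = 4 - ((I*(I + I) + I) + I) = 4 - ((I*(2*I) + I) + I) = 4 - ((2*I**2 + I) + I) = 4 - ((I + 2*I**2) + I) = 4 - (2*I + 2*I**2) = 4 + (-2*I - 2*I**2) = 4 - 2*I - 2*I**2)
U(6)*(A(7) - 46) = (4 - 2*6 - 2*6**2)*(1/(-1 + 7**2 + 7**3) - 46) = (4 - 12 - 2*36)*(1/(-1 + 49 + 343) - 46) = (4 - 12 - 72)*(1/391 - 46) = -80*(1/391 - 46) = -80*(-17985/391) = 1438800/391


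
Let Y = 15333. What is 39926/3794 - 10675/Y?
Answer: 285842204/29086701 ≈ 9.8272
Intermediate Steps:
39926/3794 - 10675/Y = 39926/3794 - 10675/15333 = 39926*(1/3794) - 10675*1/15333 = 19963/1897 - 10675/15333 = 285842204/29086701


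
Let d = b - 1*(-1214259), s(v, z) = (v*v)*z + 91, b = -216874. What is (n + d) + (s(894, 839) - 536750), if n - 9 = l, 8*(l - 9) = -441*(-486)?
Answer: 2684186155/4 ≈ 6.7105e+8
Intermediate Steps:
l = 107199/4 (l = 9 + (-441*(-486))/8 = 9 + (1/8)*214326 = 9 + 107163/4 = 107199/4 ≈ 26800.)
s(v, z) = 91 + z*v**2 (s(v, z) = v**2*z + 91 = z*v**2 + 91 = 91 + z*v**2)
d = 997385 (d = -216874 - 1*(-1214259) = -216874 + 1214259 = 997385)
n = 107235/4 (n = 9 + 107199/4 = 107235/4 ≈ 26809.)
(n + d) + (s(894, 839) - 536750) = (107235/4 + 997385) + ((91 + 839*894**2) - 536750) = 4096775/4 + ((91 + 839*799236) - 536750) = 4096775/4 + ((91 + 670559004) - 536750) = 4096775/4 + (670559095 - 536750) = 4096775/4 + 670022345 = 2684186155/4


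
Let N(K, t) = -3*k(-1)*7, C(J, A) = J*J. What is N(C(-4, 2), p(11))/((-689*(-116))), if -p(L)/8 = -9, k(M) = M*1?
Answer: 21/79924 ≈ 0.00026275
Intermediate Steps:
k(M) = M
p(L) = 72 (p(L) = -8*(-9) = 72)
C(J, A) = J²
N(K, t) = 21 (N(K, t) = -3*(-1)*7 = 3*7 = 21)
N(C(-4, 2), p(11))/((-689*(-116))) = 21/((-689*(-116))) = 21/79924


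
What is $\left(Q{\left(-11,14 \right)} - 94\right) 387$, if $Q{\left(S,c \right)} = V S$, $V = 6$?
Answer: $-61920$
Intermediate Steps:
$Q{\left(S,c \right)} = 6 S$
$\left(Q{\left(-11,14 \right)} - 94\right) 387 = \left(6 \left(-11\right) - 94\right) 387 = \left(-66 - 94\right) 387 = \left(-160\right) 387 = -61920$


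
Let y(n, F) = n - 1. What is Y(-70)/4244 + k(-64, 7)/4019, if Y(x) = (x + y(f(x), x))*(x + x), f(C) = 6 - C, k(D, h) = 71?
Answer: -627994/4264159 ≈ -0.14727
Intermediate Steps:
y(n, F) = -1 + n
Y(x) = 10*x (Y(x) = (x + (-1 + (6 - x)))*(x + x) = (x + (5 - x))*(2*x) = 5*(2*x) = 10*x)
Y(-70)/4244 + k(-64, 7)/4019 = (10*(-70))/4244 + 71/4019 = -700*1/4244 + 71*(1/4019) = -175/1061 + 71/4019 = -627994/4264159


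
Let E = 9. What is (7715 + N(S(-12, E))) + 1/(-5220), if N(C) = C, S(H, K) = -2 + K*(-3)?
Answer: 40120919/5220 ≈ 7686.0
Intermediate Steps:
S(H, K) = -2 - 3*K
(7715 + N(S(-12, E))) + 1/(-5220) = (7715 + (-2 - 3*9)) + 1/(-5220) = (7715 + (-2 - 27)) - 1/5220 = (7715 - 29) - 1/5220 = 7686 - 1/5220 = 40120919/5220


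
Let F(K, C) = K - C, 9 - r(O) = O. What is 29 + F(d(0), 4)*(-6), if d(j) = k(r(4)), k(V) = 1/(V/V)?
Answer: 47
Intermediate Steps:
r(O) = 9 - O
k(V) = 1 (k(V) = 1/1 = 1)
d(j) = 1
29 + F(d(0), 4)*(-6) = 29 + (1 - 1*4)*(-6) = 29 + (1 - 4)*(-6) = 29 - 3*(-6) = 29 + 18 = 47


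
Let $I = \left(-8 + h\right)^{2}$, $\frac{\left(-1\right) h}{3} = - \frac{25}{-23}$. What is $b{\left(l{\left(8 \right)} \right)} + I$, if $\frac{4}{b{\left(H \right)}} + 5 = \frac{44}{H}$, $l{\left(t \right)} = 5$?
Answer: $\frac{1285119}{10051} \approx 127.86$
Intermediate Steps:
$h = - \frac{75}{23}$ ($h = - 3 \left(- \frac{25}{-23}\right) = - 3 \left(\left(-25\right) \left(- \frac{1}{23}\right)\right) = \left(-3\right) \frac{25}{23} = - \frac{75}{23} \approx -3.2609$)
$I = \frac{67081}{529}$ ($I = \left(-8 - \frac{75}{23}\right)^{2} = \left(- \frac{259}{23}\right)^{2} = \frac{67081}{529} \approx 126.81$)
$b{\left(H \right)} = \frac{4}{-5 + \frac{44}{H}}$
$b{\left(l{\left(8 \right)} \right)} + I = \left(-4\right) 5 \frac{1}{-44 + 5 \cdot 5} + \frac{67081}{529} = \left(-4\right) 5 \frac{1}{-44 + 25} + \frac{67081}{529} = \left(-4\right) 5 \frac{1}{-19} + \frac{67081}{529} = \left(-4\right) 5 \left(- \frac{1}{19}\right) + \frac{67081}{529} = \frac{20}{19} + \frac{67081}{529} = \frac{1285119}{10051}$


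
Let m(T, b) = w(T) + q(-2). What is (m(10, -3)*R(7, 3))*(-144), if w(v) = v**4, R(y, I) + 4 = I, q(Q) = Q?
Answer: 1439712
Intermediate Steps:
R(y, I) = -4 + I
m(T, b) = -2 + T**4 (m(T, b) = T**4 - 2 = -2 + T**4)
(m(10, -3)*R(7, 3))*(-144) = ((-2 + 10**4)*(-4 + 3))*(-144) = ((-2 + 10000)*(-1))*(-144) = (9998*(-1))*(-144) = -9998*(-144) = 1439712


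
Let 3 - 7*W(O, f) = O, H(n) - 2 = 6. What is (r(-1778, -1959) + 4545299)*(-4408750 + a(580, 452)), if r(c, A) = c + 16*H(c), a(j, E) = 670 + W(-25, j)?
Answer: -20028750109324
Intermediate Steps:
H(n) = 8 (H(n) = 2 + 6 = 8)
W(O, f) = 3/7 - O/7
a(j, E) = 674 (a(j, E) = 670 + (3/7 - 1/7*(-25)) = 670 + (3/7 + 25/7) = 670 + 4 = 674)
r(c, A) = 128 + c (r(c, A) = c + 16*8 = c + 128 = 128 + c)
(r(-1778, -1959) + 4545299)*(-4408750 + a(580, 452)) = ((128 - 1778) + 4545299)*(-4408750 + 674) = (-1650 + 4545299)*(-4408076) = 4543649*(-4408076) = -20028750109324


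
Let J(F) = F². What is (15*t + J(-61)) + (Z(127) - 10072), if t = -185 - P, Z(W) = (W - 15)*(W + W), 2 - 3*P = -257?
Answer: 18027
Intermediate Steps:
P = 259/3 (P = ⅔ - ⅓*(-257) = ⅔ + 257/3 = 259/3 ≈ 86.333)
Z(W) = 2*W*(-15 + W) (Z(W) = (-15 + W)*(2*W) = 2*W*(-15 + W))
t = -814/3 (t = -185 - 1*259/3 = -185 - 259/3 = -814/3 ≈ -271.33)
(15*t + J(-61)) + (Z(127) - 10072) = (15*(-814/3) + (-61)²) + (2*127*(-15 + 127) - 10072) = (-4070 + 3721) + (2*127*112 - 10072) = -349 + (28448 - 10072) = -349 + 18376 = 18027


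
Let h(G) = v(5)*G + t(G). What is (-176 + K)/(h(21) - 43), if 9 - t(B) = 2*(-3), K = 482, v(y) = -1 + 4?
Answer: 306/35 ≈ 8.7429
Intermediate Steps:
v(y) = 3
t(B) = 15 (t(B) = 9 - 2*(-3) = 9 - 1*(-6) = 9 + 6 = 15)
h(G) = 15 + 3*G (h(G) = 3*G + 15 = 15 + 3*G)
(-176 + K)/(h(21) - 43) = (-176 + 482)/((15 + 3*21) - 43) = 306/((15 + 63) - 43) = 306/(78 - 43) = 306/35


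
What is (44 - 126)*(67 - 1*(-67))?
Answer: -10988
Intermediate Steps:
(44 - 126)*(67 - 1*(-67)) = -82*(67 + 67) = -82*134 = -10988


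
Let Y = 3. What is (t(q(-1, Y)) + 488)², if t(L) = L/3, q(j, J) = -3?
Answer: 237169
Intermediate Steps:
t(L) = L/3 (t(L) = L*(⅓) = L/3)
(t(q(-1, Y)) + 488)² = ((⅓)*(-3) + 488)² = (-1 + 488)² = 487² = 237169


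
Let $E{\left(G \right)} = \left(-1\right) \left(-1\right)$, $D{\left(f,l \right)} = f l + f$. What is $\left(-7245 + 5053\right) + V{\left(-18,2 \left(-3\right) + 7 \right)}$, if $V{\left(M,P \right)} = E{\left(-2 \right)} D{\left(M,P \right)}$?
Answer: $-2228$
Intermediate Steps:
$D{\left(f,l \right)} = f + f l$
$E{\left(G \right)} = 1$
$V{\left(M,P \right)} = M \left(1 + P\right)$ ($V{\left(M,P \right)} = 1 M \left(1 + P\right) = M \left(1 + P\right)$)
$\left(-7245 + 5053\right) + V{\left(-18,2 \left(-3\right) + 7 \right)} = \left(-7245 + 5053\right) - 18 \left(1 + \left(2 \left(-3\right) + 7\right)\right) = -2192 - 18 \left(1 + \left(-6 + 7\right)\right) = -2192 - 18 \left(1 + 1\right) = -2192 - 36 = -2228$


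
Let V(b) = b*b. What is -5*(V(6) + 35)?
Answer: -355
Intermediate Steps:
V(b) = b**2
-5*(V(6) + 35) = -5*(6**2 + 35) = -5*(36 + 35) = -5*71 = -355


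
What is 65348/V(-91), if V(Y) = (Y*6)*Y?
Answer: 32674/24843 ≈ 1.3152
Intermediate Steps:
V(Y) = 6*Y**2 (V(Y) = (6*Y)*Y = 6*Y**2)
65348/V(-91) = 65348/((6*(-91)**2)) = 65348/((6*8281)) = 65348/49686 = 65348*(1/49686) = 32674/24843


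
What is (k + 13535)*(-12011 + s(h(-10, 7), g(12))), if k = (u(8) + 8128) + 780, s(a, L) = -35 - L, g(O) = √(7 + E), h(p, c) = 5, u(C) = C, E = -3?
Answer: -270489648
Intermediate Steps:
g(O) = 2 (g(O) = √(7 - 3) = √4 = 2)
k = 8916 (k = (8 + 8128) + 780 = 8136 + 780 = 8916)
(k + 13535)*(-12011 + s(h(-10, 7), g(12))) = (8916 + 13535)*(-12011 + (-35 - 1*2)) = 22451*(-12011 + (-35 - 2)) = 22451*(-12011 - 37) = 22451*(-12048) = -270489648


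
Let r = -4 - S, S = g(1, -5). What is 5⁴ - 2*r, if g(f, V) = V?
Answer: 623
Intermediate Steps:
S = -5
r = 1 (r = -4 - 1*(-5) = -4 + 5 = 1)
5⁴ - 2*r = 5⁴ - 2*1 = 625 - 2 = 623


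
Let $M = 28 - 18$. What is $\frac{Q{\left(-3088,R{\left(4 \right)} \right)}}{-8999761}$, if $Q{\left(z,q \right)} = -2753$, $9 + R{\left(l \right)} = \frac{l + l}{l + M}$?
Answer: $\frac{2753}{8999761} \approx 0.0003059$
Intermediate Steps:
$M = 10$
$R{\left(l \right)} = -9 + \frac{2 l}{10 + l}$ ($R{\left(l \right)} = -9 + \frac{l + l}{l + 10} = -9 + \frac{2 l}{10 + l}$)
$\frac{Q{\left(-3088,R{\left(4 \right)} \right)}}{-8999761} = - \frac{2753}{-8999761} = \left(-2753\right) \left(- \frac{1}{8999761}\right) = \frac{2753}{8999761}$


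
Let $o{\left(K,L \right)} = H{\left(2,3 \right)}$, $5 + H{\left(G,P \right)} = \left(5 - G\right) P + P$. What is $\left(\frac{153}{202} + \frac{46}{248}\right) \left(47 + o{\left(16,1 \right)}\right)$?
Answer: $\frac{318843}{6262} \approx 50.917$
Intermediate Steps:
$H{\left(G,P \right)} = -5 + P + P \left(5 - G\right)$ ($H{\left(G,P \right)} = -5 + \left(\left(5 - G\right) P + P\right) = -5 + \left(P \left(5 - G\right) + P\right) = -5 + \left(P + P \left(5 - G\right)\right) = -5 + P + P \left(5 - G\right)$)
$o{\left(K,L \right)} = 7$ ($o{\left(K,L \right)} = -5 + 6 \cdot 3 - 2 \cdot 3 = -5 + 18 - 6 = 7$)
$\left(\frac{153}{202} + \frac{46}{248}\right) \left(47 + o{\left(16,1 \right)}\right) = \left(\frac{153}{202} + \frac{46}{248}\right) \left(47 + 7\right) = \left(153 \cdot \frac{1}{202} + 46 \cdot \frac{1}{248}\right) 54 = \left(\frac{153}{202} + \frac{23}{124}\right) 54 = \frac{11809}{12524} \cdot 54 = \frac{318843}{6262}$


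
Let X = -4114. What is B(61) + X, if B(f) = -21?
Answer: -4135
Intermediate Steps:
B(61) + X = -21 - 4114 = -4135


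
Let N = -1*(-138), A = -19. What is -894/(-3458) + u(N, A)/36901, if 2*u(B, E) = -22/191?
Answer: 3150477658/12186149339 ≈ 0.25853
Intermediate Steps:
N = 138
u(B, E) = -11/191 (u(B, E) = (-22/191)/2 = (-22*1/191)/2 = (½)*(-22/191) = -11/191)
-894/(-3458) + u(N, A)/36901 = -894/(-3458) - 11/191/36901 = -894*(-1/3458) - 11/191*1/36901 = 447/1729 - 11/7048091 = 3150477658/12186149339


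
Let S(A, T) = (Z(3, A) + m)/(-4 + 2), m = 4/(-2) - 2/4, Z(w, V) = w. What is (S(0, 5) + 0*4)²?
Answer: 1/16 ≈ 0.062500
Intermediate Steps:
m = -5/2 (m = 4*(-½) - 2*¼ = -2 - ½ = -5/2 ≈ -2.5000)
S(A, T) = -¼ (S(A, T) = (3 - 5/2)/(-4 + 2) = (½)/(-2) = (½)*(-½) = -¼)
(S(0, 5) + 0*4)² = (-¼ + 0*4)² = (-¼ + 0)² = (-¼)² = 1/16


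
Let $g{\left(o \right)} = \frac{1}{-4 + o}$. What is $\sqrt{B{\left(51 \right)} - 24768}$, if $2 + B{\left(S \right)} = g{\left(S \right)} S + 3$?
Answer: $\frac{i \sqrt{54707906}}{47} \approx 157.37 i$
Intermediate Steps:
$B{\left(S \right)} = 1 + \frac{S}{-4 + S}$ ($B{\left(S \right)} = -2 + \left(\frac{S}{-4 + S} + 3\right) = -2 + \left(3 + \frac{S}{-4 + S}\right) = 1 + \frac{S}{-4 + S}$)
$\sqrt{B{\left(51 \right)} - 24768} = \sqrt{\frac{2 \left(-2 + 51\right)}{-4 + 51} - 24768} = \sqrt{2 \cdot \frac{1}{47} \cdot 49 - 24768} = \sqrt{\frac{98}{47} - 24768} = \sqrt{- \frac{1163998}{47}} = \frac{i \sqrt{54707906}}{47}$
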